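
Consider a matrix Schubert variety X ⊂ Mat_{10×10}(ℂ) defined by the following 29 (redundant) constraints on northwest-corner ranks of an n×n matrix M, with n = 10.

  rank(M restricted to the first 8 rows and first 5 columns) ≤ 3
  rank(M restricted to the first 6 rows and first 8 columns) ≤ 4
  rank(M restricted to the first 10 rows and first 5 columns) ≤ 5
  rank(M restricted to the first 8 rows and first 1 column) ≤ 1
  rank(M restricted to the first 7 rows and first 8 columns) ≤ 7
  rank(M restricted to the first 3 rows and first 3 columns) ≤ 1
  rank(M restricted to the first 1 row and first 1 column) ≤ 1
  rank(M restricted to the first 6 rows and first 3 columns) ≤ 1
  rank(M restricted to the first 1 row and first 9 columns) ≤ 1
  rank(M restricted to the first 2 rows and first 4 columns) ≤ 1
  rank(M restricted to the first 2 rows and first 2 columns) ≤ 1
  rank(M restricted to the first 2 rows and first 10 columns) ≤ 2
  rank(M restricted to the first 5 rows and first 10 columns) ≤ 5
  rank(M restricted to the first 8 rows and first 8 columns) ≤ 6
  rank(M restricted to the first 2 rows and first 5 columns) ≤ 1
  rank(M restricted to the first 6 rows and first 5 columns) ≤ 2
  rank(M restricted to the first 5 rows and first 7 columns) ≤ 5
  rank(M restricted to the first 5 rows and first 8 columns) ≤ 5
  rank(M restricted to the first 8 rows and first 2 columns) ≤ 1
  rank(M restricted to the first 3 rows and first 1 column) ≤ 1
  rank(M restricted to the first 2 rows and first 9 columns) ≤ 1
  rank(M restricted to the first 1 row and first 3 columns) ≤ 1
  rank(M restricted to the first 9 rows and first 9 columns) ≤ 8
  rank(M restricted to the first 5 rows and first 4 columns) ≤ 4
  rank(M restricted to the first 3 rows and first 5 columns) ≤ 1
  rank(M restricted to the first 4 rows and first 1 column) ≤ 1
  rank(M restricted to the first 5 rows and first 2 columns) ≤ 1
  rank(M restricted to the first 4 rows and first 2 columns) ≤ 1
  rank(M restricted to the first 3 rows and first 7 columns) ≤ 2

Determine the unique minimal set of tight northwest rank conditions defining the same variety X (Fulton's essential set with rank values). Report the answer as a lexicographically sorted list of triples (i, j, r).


Reconstructing r_w from the 29 given conditions:

  i=1: 1, 1, 1, 1, 1, 1, 1, 1, 1, 1
  i=2: 1, 1, 1, 1, 1, 1, 1, 1, 1, 2
  i=3: 1, 1, 1, 1, 1, 2, 2, 2, 2, 3
  i=4: 1, 1, 1, 2, 2, 3, 3, 3, 3, 4
  i=5: 1, 1, 1, 2, 2, 3, 4, 4, 4, 5
  i=6: 1, 1, 1, 2, 2, 3, 4, 4, 5, 6
  i=7: 1, 1, 2, 3, 3, 4, 5, 5, 6, 7
  i=8: 1, 1, 2, 3, 3, 4, 5, 6, 7, 8
  i=9: 1, 2, 3, 4, 4, 5, 6, 7, 8, 9
  i=10: 1, 2, 3, 4, 5, 6, 7, 8, 9, 10

reading off 1-entries of Δ²R: w = (1, 10, 6, 4, 7, 9, 3, 8, 2, 5).

7 SE-corners of the 24-cell Rothe diagram give Ess(w):

[(2, 9, 1), (3, 5, 1), (6, 3, 1), (6, 5, 2), (6, 8, 4), (8, 2, 1), (8, 5, 3)]


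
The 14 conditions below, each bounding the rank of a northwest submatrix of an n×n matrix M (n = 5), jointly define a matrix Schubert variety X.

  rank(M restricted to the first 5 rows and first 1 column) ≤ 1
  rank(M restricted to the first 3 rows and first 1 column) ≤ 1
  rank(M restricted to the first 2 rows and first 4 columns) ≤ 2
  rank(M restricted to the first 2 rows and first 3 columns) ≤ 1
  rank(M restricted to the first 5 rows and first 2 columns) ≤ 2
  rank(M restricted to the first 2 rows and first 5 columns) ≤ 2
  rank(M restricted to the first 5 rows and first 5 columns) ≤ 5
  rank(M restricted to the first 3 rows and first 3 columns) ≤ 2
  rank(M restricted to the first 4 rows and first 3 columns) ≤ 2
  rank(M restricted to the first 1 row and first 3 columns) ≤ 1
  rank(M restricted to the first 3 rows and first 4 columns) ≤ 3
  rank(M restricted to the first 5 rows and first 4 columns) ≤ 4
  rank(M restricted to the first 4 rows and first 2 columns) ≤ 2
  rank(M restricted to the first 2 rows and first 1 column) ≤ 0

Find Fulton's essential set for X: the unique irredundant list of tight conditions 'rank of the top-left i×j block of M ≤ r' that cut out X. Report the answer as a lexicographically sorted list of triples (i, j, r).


The tightest implied rank at each (i,j), from the 14 conditions:

  row 1: 0  1  1  1  1
  row 2: 0  1  1  2  2
  row 3: 1  2  2  3  3
  row 4: 1  2  2  3  4
  row 5: 1  2  3  4  5

so w = (2, 4, 1, 5, 3).

3 SE-corners of the 4-cell Rothe diagram give Ess(w):

[(2, 1, 0), (2, 3, 1), (4, 3, 2)]


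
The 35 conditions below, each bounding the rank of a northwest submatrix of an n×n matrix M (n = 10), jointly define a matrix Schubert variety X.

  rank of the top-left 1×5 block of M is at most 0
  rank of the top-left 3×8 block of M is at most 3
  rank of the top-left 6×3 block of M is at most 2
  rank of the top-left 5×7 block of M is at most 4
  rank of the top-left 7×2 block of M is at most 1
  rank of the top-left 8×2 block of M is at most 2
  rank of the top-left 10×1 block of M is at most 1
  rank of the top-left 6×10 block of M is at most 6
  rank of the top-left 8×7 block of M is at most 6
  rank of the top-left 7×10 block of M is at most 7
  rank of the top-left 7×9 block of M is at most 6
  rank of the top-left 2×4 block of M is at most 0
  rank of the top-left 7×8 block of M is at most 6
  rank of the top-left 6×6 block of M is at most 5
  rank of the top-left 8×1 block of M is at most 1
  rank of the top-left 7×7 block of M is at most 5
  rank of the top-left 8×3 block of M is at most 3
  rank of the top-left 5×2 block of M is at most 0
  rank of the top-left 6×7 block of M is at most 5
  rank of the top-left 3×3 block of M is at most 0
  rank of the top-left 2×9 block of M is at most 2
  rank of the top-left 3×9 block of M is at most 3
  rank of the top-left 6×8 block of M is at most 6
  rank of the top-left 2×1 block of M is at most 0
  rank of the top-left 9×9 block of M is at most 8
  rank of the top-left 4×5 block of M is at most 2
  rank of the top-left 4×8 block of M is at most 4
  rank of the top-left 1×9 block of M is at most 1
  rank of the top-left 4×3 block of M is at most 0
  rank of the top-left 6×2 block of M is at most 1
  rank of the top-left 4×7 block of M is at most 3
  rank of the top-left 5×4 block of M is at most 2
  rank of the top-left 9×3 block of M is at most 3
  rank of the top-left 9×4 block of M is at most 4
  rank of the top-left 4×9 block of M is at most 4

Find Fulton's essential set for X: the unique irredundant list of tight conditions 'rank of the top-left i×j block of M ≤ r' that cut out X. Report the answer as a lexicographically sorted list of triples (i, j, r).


Propagating the 35 rank bounds to every northwest block:

  R[1]: 0 0 0 0 0 1 1 1 1 1
  R[2]: 0 0 0 0 1 2 2 2 2 2
  R[3]: 0 0 0 1 2 3 3 3 3 3
  R[4]: 0 0 0 1 2 3 3 4 4 4
  R[5]: 0 0 1 2 3 4 4 5 5 5
  R[6]: 1 1 2 3 4 5 5 6 6 6
  R[7]: 1 1 2 3 4 5 5 6 6 7
  R[8]: 1 2 3 4 5 6 6 7 7 8
  R[9]: 1 2 3 4 5 6 7 8 8 9
  R[10]: 1 2 3 4 5 6 7 8 9 10

giving w = (6, 5, 4, 8, 3, 1, 10, 2, 7, 9) via Δ²R.

Fulton essential set (8 of the 21 Rothe cells):

[(1, 5, 0), (2, 4, 0), (4, 3, 0), (4, 7, 3), (5, 2, 0), (7, 2, 1), (7, 7, 5), (7, 9, 6)]


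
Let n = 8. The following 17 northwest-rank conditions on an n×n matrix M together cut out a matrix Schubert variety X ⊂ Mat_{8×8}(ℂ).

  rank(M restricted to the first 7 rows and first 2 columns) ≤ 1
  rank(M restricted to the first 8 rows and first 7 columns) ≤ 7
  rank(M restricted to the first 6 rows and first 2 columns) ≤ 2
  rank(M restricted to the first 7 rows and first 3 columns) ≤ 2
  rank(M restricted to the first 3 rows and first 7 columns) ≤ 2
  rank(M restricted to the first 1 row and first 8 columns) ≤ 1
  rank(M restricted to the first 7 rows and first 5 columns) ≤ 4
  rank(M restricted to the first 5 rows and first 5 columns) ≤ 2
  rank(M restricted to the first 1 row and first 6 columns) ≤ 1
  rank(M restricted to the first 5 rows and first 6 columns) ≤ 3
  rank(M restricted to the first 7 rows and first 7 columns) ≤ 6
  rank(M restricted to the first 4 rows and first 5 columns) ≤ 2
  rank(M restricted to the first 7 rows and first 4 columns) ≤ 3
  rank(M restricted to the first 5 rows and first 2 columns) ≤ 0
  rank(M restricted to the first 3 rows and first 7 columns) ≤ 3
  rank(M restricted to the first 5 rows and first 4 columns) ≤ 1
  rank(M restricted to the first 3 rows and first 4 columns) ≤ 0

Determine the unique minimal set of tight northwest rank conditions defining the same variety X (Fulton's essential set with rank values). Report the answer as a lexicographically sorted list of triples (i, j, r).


Computing R[i][j] = min implied NW-rank bound (n=8, 17 conditions):

  row 1: 0 | 0 | 0 | 0 | 1 | 1 | 1 | 1
  row 2: 0 | 0 | 0 | 0 | 1 | 2 | 2 | 2
  row 3: 0 | 0 | 0 | 0 | 1 | 2 | 2 | 3
  row 4: 0 | 0 | 1 | 1 | 2 | 3 | 3 | 4
  row 5: 0 | 0 | 1 | 1 | 2 | 3 | 4 | 5
  row 6: 1 | 1 | 2 | 2 | 3 | 4 | 5 | 6
  row 7: 1 | 1 | 2 | 3 | 4 | 5 | 6 | 7
  row 8: 1 | 2 | 3 | 4 | 5 | 6 | 7 | 8

the unique w with this rank table is (5, 6, 8, 3, 7, 1, 4, 2).

Rothe diagram D(w) (19 cells), 5 SE-corners (essential conditions):

[(3, 4, 0), (3, 7, 2), (5, 2, 0), (5, 4, 1), (7, 2, 1)]


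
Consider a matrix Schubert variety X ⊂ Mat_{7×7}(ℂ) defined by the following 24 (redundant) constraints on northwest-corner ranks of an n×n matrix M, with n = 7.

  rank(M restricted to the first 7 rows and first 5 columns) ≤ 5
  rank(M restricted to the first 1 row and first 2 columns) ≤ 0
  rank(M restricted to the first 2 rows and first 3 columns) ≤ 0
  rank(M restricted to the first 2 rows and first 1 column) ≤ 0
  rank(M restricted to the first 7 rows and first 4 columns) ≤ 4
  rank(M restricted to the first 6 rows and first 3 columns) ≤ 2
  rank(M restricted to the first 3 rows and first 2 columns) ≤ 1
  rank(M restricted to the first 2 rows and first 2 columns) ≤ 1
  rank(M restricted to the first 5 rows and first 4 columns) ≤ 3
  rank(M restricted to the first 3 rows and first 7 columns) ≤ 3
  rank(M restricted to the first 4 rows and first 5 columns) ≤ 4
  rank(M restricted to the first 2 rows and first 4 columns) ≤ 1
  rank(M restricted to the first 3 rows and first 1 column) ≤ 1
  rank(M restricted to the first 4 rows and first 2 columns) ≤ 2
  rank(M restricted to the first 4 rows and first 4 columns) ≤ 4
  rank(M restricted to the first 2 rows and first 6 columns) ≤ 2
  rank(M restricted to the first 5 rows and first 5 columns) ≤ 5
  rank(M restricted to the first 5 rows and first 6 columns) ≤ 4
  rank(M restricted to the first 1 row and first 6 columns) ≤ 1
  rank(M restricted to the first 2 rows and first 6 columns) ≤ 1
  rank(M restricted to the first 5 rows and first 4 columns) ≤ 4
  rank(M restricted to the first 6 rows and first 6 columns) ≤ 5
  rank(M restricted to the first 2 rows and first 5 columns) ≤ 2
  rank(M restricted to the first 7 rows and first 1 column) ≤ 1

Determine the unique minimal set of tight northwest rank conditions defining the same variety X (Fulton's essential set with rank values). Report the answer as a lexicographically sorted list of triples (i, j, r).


Reconstructing r_w from the 24 given conditions:

  R[1]: 0, 0, 0, 1, 1, 1, 1
  R[2]: 0, 0, 0, 1, 1, 1, 2
  R[3]: 1, 1, 1, 2, 2, 2, 3
  R[4]: 1, 2, 2, 3, 3, 3, 4
  R[5]: 1, 2, 2, 3, 4, 4, 5
  R[6]: 1, 2, 2, 3, 4, 5, 6
  R[7]: 1, 2, 3, 4, 5, 6, 7

second differences of R give the permutation w = (4, 7, 1, 2, 5, 6, 3).

D(w) has 10 cells with 3 SE-corners; essential set:

[(2, 3, 0), (2, 6, 1), (6, 3, 2)]


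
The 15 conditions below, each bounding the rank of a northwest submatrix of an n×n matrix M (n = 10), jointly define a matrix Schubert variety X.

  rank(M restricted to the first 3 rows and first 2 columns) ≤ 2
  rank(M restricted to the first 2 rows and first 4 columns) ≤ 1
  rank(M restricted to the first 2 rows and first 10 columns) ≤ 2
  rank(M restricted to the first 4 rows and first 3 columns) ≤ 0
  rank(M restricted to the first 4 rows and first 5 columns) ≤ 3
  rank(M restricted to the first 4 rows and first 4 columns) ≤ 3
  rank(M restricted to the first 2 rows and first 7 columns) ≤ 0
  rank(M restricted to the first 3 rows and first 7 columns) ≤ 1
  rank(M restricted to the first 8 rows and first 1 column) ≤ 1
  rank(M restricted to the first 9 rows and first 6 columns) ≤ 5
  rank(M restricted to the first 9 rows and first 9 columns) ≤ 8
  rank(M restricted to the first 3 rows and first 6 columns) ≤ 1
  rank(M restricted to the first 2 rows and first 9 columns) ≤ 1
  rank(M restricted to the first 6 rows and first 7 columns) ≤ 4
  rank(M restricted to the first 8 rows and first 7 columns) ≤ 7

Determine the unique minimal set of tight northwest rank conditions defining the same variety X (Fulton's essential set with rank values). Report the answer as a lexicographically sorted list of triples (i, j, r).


The tightest implied rank at each (i,j), from the 15 conditions:

  0, 0, 0, 0, 0, 0, 0, 1, 1, 1
  0, 0, 0, 0, 0, 0, 0, 1, 1, 2
  0, 0, 0, 1, 1, 1, 1, 2, 2, 3
  0, 0, 0, 1, 2, 2, 2, 3, 3, 4
  1, 1, 1, 2, 3, 3, 3, 4, 4, 5
  1, 2, 2, 3, 4, 4, 4, 5, 5, 6
  1, 2, 3, 4, 5, 5, 5, 6, 6, 7
  1, 2, 3, 4, 5, 5, 6, 7, 7, 8
  1, 2, 3, 4, 5, 5, 6, 7, 8, 9
  1, 2, 3, 4, 5, 6, 7, 8, 9, 10

giving w = (8, 10, 4, 5, 1, 2, 3, 7, 9, 6) via Δ²R.

ℓ(w)=23; the 4 essential cells (i,j,r):

[(2, 7, 0), (2, 9, 1), (4, 3, 0), (9, 6, 5)]


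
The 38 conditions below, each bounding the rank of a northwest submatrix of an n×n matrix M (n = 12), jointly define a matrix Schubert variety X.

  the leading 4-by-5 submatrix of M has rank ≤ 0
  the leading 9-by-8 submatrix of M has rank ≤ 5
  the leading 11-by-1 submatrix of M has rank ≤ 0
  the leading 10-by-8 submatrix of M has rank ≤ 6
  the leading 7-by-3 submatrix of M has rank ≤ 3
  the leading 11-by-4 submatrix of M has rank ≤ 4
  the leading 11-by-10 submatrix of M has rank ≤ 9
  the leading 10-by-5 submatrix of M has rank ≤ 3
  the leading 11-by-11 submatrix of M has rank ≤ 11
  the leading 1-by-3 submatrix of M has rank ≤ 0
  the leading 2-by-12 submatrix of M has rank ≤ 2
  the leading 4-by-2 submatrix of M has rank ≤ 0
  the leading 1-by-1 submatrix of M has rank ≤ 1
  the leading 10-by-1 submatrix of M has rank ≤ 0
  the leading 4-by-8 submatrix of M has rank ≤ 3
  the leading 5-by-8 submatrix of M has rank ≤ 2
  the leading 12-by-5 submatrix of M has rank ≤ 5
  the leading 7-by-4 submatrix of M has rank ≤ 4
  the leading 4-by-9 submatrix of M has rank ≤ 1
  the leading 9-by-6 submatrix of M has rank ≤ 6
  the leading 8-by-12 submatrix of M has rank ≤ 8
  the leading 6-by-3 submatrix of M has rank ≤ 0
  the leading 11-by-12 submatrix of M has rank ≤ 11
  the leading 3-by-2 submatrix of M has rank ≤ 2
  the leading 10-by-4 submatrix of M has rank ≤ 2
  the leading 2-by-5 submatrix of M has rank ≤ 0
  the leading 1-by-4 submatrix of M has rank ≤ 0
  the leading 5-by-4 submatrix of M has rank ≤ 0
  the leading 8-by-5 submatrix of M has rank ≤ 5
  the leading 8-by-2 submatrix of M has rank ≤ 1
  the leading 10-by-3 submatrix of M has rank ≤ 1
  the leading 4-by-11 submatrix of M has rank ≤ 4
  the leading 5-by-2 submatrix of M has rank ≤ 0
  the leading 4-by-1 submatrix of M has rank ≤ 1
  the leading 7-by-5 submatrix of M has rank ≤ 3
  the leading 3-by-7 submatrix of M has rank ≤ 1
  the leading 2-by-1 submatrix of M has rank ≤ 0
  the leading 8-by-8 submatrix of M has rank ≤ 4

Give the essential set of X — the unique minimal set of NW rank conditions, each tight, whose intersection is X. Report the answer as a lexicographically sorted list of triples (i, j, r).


Rank table r_w(12×12) implied by the 38 constraints:

  row 1: 0  0  0  0  0  1  1  1  1  1  1  1
  row 2: 0  0  0  0  0  1  1  1  1  2  2  2
  row 3: 0  0  0  0  0  1  1  1  1  2  3  3
  row 4: 0  0  0  0  0  1  1  1  1  2  3  4
  row 5: 0  0  0  0  1  2  2  2  2  3  4  5
  row 6: 0  0  0  1  2  3  3  3  3  4  5  6
  row 7: 0  1  1  2  3  4  4  4  4  5  6  7
  row 8: 0  1  1  2  3  4  4  4  5  6  7  8
  row 9: 0  1  1  2  3  4  5  5  6  7  8  9
  row 10: 0  1  1  2  3  4  5  6  7  8  9  10
  row 11: 0  1  2  3  4  5  6  7  8  9  10  11
  row 12: 1  2  3  4  5  6  7  8  9  10  11  12

reading off 1-entries of Δ²R: w = (6, 10, 11, 12, 5, 4, 2, 9, 7, 8, 3, 1).

Fulton essential set (7 of the 46 Rothe cells):

[(4, 5, 0), (4, 9, 1), (5, 4, 0), (6, 3, 0), (8, 8, 4), (10, 3, 1), (11, 1, 0)]


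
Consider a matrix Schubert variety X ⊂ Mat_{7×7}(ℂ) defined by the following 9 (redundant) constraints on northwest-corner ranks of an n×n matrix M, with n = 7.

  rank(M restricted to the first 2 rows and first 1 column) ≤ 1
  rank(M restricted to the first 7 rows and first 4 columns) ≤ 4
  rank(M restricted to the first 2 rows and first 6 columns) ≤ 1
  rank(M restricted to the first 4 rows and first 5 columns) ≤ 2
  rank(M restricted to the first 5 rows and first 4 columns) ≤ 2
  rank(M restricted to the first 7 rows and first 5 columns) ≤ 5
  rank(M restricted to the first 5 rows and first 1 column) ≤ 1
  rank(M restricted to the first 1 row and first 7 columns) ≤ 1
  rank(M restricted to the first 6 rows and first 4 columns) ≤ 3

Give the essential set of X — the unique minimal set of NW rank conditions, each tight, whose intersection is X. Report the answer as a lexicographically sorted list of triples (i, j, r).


Reconstructing r_w from the 9 given conditions:

  row 1: 1 | 1 | 1 | 1 | 1 | 1 | 1
  row 2: 1 | 1 | 1 | 1 | 1 | 1 | 2
  row 3: 1 | 2 | 2 | 2 | 2 | 2 | 3
  row 4: 1 | 2 | 2 | 2 | 2 | 3 | 4
  row 5: 1 | 2 | 2 | 2 | 3 | 4 | 5
  row 6: 1 | 2 | 3 | 3 | 4 | 5 | 6
  row 7: 1 | 2 | 3 | 4 | 5 | 6 | 7

hence w(1..7) = (1, 7, 2, 6, 5, 3, 4).

|D(w)|=10, |Ess(w)|=3:

[(2, 6, 1), (4, 5, 2), (5, 4, 2)]


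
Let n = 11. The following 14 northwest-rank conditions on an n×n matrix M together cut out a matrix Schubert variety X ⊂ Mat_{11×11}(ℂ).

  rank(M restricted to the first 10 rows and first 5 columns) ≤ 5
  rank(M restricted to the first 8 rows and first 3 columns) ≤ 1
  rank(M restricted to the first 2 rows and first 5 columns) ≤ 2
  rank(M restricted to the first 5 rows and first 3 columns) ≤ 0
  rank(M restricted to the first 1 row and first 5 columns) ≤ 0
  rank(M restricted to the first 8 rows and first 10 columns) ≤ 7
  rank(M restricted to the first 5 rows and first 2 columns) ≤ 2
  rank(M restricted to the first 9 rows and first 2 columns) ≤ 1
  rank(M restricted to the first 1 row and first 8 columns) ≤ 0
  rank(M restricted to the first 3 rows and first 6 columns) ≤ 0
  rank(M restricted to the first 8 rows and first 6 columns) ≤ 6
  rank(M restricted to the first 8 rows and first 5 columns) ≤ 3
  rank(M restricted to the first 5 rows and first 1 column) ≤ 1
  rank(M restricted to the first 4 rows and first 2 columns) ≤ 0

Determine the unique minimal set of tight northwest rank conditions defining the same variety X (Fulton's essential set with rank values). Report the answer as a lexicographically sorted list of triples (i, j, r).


Computing R[i][j] = min implied NW-rank bound (n=11, 14 conditions):

  i=1: 0  0  0  0  0  0  0  0  1  1  1
  i=2: 0  0  0  0  0  0  1  1  2  2  2
  i=3: 0  0  0  0  0  0  1  2  3  3  3
  i=4: 0  0  0  1  1  1  2  3  4  4  4
  i=5: 0  0  0  1  2  2  3  4  5  5  5
  i=6: 1  1  1  2  3  3  4  5  6  6  6
  i=7: 1  1  1  2  3  4  5  6  7  7  7
  i=8: 1  1  1  2  3  4  5  6  7  7  8
  i=9: 1  1  2  3  4  5  6  7  8  8  9
  i=10: 1  2  3  4  5  6  7  8  9  9  10
  i=11: 1  2  3  4  5  6  7  8  9  10  11

so w = (9, 7, 8, 4, 5, 1, 6, 11, 3, 2, 10).

6 SE-corners of the 32-cell Rothe diagram give Ess(w):

[(1, 8, 0), (3, 6, 0), (5, 3, 0), (8, 3, 1), (8, 10, 7), (9, 2, 1)]


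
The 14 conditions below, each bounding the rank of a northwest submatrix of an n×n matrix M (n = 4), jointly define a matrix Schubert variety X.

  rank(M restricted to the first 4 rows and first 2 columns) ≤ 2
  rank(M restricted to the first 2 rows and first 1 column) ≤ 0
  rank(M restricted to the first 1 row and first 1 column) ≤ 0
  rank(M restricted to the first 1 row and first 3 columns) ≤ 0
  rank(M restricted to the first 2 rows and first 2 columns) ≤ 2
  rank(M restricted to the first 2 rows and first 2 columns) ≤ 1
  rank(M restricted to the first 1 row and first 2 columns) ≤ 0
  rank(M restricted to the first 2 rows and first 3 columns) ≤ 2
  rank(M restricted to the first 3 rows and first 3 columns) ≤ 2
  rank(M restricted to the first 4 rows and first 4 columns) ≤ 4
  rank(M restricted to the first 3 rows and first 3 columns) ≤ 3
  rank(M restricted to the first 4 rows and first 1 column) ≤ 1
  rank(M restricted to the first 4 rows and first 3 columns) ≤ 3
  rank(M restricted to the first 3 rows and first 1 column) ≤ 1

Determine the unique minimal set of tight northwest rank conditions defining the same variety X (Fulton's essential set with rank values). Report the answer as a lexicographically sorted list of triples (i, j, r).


Propagating the 14 rank bounds to every northwest block:

  row 1: 0  0  0  1
  row 2: 0  1  1  2
  row 3: 1  2  2  3
  row 4: 1  2  3  4

second differences of R give the permutation w = (4, 2, 1, 3).

Fulton essential set (2 of the 4 Rothe cells):

[(1, 3, 0), (2, 1, 0)]


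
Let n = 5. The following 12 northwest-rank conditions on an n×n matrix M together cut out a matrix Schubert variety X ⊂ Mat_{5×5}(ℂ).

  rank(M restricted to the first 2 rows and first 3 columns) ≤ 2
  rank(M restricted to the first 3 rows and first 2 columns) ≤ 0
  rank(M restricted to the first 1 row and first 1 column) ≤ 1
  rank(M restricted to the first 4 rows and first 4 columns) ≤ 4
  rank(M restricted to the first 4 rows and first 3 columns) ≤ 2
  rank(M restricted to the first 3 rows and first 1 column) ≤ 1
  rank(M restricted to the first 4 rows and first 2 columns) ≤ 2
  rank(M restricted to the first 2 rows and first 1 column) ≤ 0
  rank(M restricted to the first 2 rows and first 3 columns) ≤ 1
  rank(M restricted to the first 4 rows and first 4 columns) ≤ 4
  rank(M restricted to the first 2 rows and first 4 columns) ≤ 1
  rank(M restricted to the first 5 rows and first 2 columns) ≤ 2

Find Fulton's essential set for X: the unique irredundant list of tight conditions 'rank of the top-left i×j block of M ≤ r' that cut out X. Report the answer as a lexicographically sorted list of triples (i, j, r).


Recovering R(i,j) via the rank-extension bound from the 12 conditions:

  R[1]: 0 | 0 | 1 | 1 | 1
  R[2]: 0 | 0 | 1 | 1 | 2
  R[3]: 0 | 0 | 1 | 2 | 3
  R[4]: 1 | 1 | 2 | 3 | 4
  R[5]: 1 | 2 | 3 | 4 | 5

giving w = (3, 5, 4, 1, 2) via Δ²R.

|D(w)|=7, |Ess(w)|=2:

[(2, 4, 1), (3, 2, 0)]


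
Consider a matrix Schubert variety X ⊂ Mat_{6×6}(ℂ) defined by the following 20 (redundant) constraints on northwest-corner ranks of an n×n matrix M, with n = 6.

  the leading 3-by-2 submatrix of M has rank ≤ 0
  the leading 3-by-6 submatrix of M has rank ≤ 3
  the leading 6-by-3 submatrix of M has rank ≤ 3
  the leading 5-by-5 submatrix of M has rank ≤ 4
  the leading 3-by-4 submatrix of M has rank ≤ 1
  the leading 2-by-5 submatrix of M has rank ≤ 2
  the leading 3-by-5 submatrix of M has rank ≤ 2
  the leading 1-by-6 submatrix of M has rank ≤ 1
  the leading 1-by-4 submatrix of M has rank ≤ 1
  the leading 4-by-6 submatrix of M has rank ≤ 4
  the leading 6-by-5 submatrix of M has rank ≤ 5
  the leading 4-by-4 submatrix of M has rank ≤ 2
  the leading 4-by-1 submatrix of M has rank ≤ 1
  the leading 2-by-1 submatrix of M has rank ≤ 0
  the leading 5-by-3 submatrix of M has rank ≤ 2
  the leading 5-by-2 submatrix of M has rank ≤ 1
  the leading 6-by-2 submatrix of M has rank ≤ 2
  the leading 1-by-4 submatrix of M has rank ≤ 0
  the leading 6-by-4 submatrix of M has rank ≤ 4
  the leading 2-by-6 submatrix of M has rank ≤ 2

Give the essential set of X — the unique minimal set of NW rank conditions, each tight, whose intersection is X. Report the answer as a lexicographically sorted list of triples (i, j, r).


The tightest implied rank at each (i,j), from the 20 conditions:

  row 1: 0 | 0 | 0 | 0 | 1 | 1
  row 2: 0 | 0 | 1 | 1 | 2 | 2
  row 3: 0 | 0 | 1 | 1 | 2 | 3
  row 4: 1 | 1 | 2 | 2 | 3 | 4
  row 5: 1 | 1 | 2 | 3 | 4 | 5
  row 6: 1 | 2 | 3 | 4 | 5 | 6

hence w(1..6) = (5, 3, 6, 1, 4, 2).

Rothe diagram D(w) (10 cells), 4 SE-corners (essential conditions):

[(1, 4, 0), (3, 2, 0), (3, 4, 1), (5, 2, 1)]


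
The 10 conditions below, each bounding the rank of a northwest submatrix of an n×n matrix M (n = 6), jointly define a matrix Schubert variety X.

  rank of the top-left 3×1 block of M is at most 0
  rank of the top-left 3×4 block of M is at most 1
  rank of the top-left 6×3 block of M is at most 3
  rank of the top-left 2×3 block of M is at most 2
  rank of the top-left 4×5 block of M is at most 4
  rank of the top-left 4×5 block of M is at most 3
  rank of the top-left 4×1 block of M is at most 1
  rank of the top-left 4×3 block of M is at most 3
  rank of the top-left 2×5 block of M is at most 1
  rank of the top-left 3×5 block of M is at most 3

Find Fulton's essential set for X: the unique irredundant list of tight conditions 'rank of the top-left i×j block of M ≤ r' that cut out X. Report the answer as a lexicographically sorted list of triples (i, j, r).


Computing R[i][j] = min implied NW-rank bound (n=6, 10 conditions):

  i=1: 0 1 1 1 1 1
  i=2: 0 1 1 1 1 2
  i=3: 0 1 1 1 2 3
  i=4: 1 2 2 2 3 4
  i=5: 1 2 3 3 4 5
  i=6: 1 2 3 4 5 6

the unique w with this rank table is (2, 6, 5, 1, 3, 4).

3 SE-corners of the 8-cell Rothe diagram give Ess(w):

[(2, 5, 1), (3, 1, 0), (3, 4, 1)]


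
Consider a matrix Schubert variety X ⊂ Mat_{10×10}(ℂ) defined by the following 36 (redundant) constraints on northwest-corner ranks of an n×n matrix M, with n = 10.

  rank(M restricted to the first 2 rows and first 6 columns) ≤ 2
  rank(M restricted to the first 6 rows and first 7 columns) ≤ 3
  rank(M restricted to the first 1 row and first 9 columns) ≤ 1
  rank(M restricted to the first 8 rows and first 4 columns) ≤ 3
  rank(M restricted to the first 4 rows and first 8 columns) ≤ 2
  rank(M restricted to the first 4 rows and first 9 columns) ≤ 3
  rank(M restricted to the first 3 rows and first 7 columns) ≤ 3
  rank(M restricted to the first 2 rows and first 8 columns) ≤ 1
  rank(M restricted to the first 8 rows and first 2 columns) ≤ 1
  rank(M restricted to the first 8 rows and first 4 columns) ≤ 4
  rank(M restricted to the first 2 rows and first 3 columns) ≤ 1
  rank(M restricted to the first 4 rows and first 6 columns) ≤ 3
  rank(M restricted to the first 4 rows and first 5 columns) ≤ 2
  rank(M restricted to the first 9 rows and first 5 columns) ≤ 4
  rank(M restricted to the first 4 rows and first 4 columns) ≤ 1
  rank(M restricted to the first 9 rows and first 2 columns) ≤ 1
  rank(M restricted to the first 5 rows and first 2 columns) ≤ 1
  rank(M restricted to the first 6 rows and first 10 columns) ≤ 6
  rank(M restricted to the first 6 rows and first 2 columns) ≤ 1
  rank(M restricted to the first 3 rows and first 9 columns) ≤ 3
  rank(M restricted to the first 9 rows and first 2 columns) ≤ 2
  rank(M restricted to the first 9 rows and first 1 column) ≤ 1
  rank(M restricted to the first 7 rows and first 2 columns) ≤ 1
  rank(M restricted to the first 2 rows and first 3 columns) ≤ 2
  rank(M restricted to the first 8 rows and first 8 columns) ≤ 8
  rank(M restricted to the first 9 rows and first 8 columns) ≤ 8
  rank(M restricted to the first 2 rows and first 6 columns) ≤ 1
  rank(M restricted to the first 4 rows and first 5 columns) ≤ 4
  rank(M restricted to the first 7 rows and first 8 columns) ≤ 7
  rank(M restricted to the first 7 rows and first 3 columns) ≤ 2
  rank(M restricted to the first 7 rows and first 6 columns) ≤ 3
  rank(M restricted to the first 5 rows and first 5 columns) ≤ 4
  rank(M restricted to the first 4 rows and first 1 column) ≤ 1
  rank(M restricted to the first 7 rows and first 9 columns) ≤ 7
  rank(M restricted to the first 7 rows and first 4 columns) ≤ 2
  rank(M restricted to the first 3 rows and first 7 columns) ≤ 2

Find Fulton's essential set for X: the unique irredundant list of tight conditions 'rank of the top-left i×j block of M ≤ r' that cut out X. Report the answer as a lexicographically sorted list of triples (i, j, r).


The tightest implied rank at each (i,j), from the 36 conditions:

  row 1: 1, 1, 1, 1, 1, 1, 1, 1, 1, 1
  row 2: 1, 1, 1, 1, 1, 1, 1, 1, 2, 2
  row 3: 1, 1, 1, 1, 2, 2, 2, 2, 3, 3
  row 4: 1, 1, 1, 1, 2, 2, 2, 2, 3, 4
  row 5: 1, 1, 2, 2, 3, 3, 3, 3, 4, 5
  row 6: 1, 1, 2, 2, 3, 3, 3, 4, 5, 6
  row 7: 1, 1, 2, 2, 3, 3, 4, 5, 6, 7
  row 8: 1, 1, 2, 3, 4, 4, 5, 6, 7, 8
  row 9: 1, 1, 2, 3, 4, 5, 6, 7, 8, 9
  row 10: 1, 2, 3, 4, 5, 6, 7, 8, 9, 10

so w = (1, 9, 5, 10, 3, 8, 7, 4, 6, 2).

D(w) has 26 cells with 7 SE-corners; essential set:

[(2, 8, 1), (4, 4, 1), (4, 8, 2), (6, 7, 3), (7, 4, 2), (7, 6, 3), (9, 2, 1)]


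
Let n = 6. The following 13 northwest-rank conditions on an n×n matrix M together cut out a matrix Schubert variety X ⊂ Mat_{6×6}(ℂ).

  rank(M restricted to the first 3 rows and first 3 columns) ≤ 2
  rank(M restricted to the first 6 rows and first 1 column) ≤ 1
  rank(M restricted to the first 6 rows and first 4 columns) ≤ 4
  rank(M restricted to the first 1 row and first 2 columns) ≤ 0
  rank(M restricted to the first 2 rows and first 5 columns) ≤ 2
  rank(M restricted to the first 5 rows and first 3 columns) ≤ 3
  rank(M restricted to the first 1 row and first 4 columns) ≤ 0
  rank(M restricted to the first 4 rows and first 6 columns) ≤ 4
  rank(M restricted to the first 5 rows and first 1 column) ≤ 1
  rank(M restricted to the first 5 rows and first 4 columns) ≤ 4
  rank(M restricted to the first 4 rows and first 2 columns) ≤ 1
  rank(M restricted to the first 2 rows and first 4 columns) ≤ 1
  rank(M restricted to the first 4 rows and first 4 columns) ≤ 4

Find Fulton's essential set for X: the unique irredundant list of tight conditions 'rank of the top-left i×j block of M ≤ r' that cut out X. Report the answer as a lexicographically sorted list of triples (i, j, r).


Recovering R(i,j) via the rank-extension bound from the 13 conditions:

  0, 0, 0, 0, 1, 1
  1, 1, 1, 1, 2, 2
  1, 1, 2, 2, 3, 3
  1, 1, 2, 3, 4, 4
  1, 2, 3, 4, 5, 5
  1, 2, 3, 4, 5, 6

hence w(1..6) = (5, 1, 3, 4, 2, 6).

Fulton essential set (2 of the 6 Rothe cells):

[(1, 4, 0), (4, 2, 1)]


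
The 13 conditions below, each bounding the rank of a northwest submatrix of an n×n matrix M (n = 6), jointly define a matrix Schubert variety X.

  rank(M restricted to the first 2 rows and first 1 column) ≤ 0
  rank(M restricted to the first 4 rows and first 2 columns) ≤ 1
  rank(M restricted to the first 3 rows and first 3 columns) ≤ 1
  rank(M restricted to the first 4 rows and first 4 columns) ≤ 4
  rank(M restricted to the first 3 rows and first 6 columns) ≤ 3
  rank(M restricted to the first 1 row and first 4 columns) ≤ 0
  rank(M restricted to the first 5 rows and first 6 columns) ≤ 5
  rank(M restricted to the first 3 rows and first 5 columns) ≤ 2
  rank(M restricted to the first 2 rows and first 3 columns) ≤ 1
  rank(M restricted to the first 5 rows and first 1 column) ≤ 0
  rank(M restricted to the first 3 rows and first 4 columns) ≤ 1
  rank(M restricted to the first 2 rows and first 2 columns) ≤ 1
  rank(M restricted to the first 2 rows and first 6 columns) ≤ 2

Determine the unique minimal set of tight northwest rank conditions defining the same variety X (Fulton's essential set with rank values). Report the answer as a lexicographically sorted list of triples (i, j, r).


The tightest implied rank at each (i,j), from the 13 conditions:

  R[1]: 0  0  0  0  1  1
  R[2]: 0  1  1  1  2  2
  R[3]: 0  1  1  1  2  3
  R[4]: 0  1  2  2  3  4
  R[5]: 0  1  2  3  4  5
  R[6]: 1  2  3  4  5  6

the unique w with this rank table is (5, 2, 6, 3, 4, 1).

|D(w)|=10, |Ess(w)|=3:

[(1, 4, 0), (3, 4, 1), (5, 1, 0)]


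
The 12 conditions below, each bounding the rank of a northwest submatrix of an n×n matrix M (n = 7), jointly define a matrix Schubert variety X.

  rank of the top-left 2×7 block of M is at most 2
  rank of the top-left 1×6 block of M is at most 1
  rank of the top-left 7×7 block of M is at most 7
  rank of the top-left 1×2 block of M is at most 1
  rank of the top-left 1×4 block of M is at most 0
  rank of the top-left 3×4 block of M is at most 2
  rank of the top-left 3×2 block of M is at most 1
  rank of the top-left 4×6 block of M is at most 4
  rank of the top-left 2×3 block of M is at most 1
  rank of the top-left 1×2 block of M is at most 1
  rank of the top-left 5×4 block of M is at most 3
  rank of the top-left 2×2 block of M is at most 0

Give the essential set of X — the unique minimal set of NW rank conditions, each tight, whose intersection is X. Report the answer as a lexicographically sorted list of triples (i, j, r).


Computing R[i][j] = min implied NW-rank bound (n=7, 12 conditions):

  row 1: 0 0 0 0 1 1 1
  row 2: 0 0 1 1 2 2 2
  row 3: 1 1 2 2 3 3 3
  row 4: 1 2 3 3 4 4 4
  row 5: 1 2 3 3 4 5 5
  row 6: 1 2 3 4 5 6 6
  row 7: 1 2 3 4 5 6 7

giving w = (5, 3, 1, 2, 6, 4, 7) via Δ²R.

3 SE-corners of the 7-cell Rothe diagram give Ess(w):

[(1, 4, 0), (2, 2, 0), (5, 4, 3)]


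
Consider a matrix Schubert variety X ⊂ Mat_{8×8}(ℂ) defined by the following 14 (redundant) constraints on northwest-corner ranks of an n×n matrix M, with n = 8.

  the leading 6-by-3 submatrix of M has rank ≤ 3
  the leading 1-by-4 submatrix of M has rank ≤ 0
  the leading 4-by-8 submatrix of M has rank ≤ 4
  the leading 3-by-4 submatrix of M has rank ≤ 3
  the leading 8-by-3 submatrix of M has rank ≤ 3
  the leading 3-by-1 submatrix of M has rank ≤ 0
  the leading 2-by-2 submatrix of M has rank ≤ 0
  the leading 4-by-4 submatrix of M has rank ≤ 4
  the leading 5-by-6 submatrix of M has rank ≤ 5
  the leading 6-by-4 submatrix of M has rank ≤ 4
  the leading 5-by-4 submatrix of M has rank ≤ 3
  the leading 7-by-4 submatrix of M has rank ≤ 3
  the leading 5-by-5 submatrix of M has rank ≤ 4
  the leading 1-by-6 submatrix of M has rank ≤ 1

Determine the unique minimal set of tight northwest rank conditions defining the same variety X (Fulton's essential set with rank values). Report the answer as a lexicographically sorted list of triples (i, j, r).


Recovering R(i,j) via the rank-extension bound from the 14 conditions:

  R[1]: 0 0 0 0 1 1 1 1
  R[2]: 0 0 1 1 2 2 2 2
  R[3]: 0 1 2 2 3 3 3 3
  R[4]: 1 2 3 3 4 4 4 4
  R[5]: 1 2 3 3 4 5 5 5
  R[6]: 1 2 3 3 4 5 6 6
  R[7]: 1 2 3 3 4 5 6 7
  R[8]: 1 2 3 4 5 6 7 8

so w = (5, 3, 2, 1, 6, 7, 8, 4).

4 SE-corners of the 10-cell Rothe diagram give Ess(w):

[(1, 4, 0), (2, 2, 0), (3, 1, 0), (7, 4, 3)]


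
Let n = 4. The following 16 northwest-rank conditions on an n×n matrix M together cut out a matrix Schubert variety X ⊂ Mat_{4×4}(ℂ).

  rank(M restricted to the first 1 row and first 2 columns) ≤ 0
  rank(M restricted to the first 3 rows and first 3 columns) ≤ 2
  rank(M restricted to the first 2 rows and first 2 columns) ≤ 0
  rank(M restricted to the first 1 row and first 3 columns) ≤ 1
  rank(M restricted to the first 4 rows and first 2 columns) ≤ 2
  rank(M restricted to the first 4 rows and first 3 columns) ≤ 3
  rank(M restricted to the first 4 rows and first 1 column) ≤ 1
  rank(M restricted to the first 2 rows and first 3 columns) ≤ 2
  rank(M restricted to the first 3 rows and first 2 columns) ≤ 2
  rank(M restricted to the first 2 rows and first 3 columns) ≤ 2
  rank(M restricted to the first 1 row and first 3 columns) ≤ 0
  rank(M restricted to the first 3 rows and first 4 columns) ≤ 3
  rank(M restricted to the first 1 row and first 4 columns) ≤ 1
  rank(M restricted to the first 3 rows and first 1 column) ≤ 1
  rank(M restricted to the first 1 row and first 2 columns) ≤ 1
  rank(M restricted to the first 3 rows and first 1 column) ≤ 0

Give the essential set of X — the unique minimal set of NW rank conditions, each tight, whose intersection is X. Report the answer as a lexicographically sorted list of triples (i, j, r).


Recovering R(i,j) via the rank-extension bound from the 16 conditions:

  row 1: 0 | 0 | 0 | 1
  row 2: 0 | 0 | 1 | 2
  row 3: 0 | 1 | 2 | 3
  row 4: 1 | 2 | 3 | 4

second differences of R give the permutation w = (4, 3, 2, 1).

|D(w)|=6, |Ess(w)|=3:

[(1, 3, 0), (2, 2, 0), (3, 1, 0)]


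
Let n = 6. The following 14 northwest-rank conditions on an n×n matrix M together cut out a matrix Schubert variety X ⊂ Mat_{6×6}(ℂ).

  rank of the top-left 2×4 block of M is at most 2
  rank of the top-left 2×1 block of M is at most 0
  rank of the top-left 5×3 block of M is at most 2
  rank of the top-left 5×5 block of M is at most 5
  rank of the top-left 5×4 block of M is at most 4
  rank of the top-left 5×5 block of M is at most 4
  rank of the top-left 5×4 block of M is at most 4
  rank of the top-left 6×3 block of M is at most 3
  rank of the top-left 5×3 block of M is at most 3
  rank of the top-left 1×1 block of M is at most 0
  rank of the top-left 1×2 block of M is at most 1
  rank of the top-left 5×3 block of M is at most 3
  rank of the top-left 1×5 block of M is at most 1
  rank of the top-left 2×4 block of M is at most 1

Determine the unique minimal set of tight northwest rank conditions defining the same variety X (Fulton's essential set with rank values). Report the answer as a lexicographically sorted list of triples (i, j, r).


Propagating the 14 rank bounds to every northwest block:

  R[1]: 0 1 1 1 1 1
  R[2]: 0 1 1 1 2 2
  R[3]: 1 2 2 2 3 3
  R[4]: 1 2 2 3 4 4
  R[5]: 1 2 2 3 4 5
  R[6]: 1 2 3 4 5 6

giving w = (2, 5, 1, 4, 6, 3) via Δ²R.

Fulton essential set (3 of the 6 Rothe cells):

[(2, 1, 0), (2, 4, 1), (5, 3, 2)]


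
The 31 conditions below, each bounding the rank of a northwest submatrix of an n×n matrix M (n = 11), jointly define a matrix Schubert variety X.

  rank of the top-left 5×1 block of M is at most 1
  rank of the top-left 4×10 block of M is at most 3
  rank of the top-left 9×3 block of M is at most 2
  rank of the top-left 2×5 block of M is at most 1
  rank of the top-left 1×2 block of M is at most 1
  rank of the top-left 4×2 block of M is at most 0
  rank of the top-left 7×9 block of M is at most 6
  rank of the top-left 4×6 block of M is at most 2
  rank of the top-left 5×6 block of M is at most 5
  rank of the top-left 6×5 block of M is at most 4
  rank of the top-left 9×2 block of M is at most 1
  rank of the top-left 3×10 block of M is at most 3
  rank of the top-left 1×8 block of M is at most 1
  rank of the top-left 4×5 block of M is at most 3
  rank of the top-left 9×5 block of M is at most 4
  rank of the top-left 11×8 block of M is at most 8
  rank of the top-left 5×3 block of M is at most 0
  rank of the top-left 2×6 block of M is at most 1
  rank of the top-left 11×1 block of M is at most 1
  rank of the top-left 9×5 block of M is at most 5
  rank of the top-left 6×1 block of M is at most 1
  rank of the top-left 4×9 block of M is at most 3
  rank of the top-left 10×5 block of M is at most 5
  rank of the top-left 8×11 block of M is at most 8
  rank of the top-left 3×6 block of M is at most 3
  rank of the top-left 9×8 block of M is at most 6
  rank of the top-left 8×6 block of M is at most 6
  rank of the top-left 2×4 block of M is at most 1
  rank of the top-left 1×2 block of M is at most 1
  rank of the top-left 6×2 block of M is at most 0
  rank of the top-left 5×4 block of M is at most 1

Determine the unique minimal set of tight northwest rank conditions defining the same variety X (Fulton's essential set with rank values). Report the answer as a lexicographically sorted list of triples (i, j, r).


Reconstructing r_w from the 31 given conditions:

  i=1: 0  0  0  1  1  1  1  1  1  1  1
  i=2: 0  0  0  1  1  1  2  2  2  2  2
  i=3: 0  0  0  1  2  2  3  3  3  3  3
  i=4: 0  0  0  1  2  2  3  3  3  3  4
  i=5: 0  0  0  1  2  3  4  4  4  4  5
  i=6: 0  0  1  2  3  4  5  5  5  5  6
  i=7: 1  1  2  3  4  5  6  6  6  6  7
  i=8: 1  1  2  3  4  5  6  6  7  7  8
  i=9: 1  1  2  3  4  5  6  6  7  8  9
  i=10: 1  2  3  4  5  6  7  7  8  9  10
  i=11: 1  2  3  4  5  6  7  8  9  10  11

so w = (4, 7, 5, 11, 6, 3, 1, 9, 10, 2, 8).

ℓ(w)=27; the 7 essential cells (i,j,r):

[(2, 6, 1), (4, 6, 2), (4, 10, 3), (5, 3, 0), (6, 2, 0), (9, 2, 1), (9, 8, 6)]
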